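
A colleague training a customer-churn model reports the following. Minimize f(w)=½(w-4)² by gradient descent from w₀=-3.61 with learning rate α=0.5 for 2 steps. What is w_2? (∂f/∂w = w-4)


step 1: grad = -3.61-4 = -7.61; w = -3.61 - 0.5·(-7.61) = 0.195
step 2: grad = 0.195-4 = -3.805; w = 0.195 - 0.5·(-3.805) = 2.0975

2.0975


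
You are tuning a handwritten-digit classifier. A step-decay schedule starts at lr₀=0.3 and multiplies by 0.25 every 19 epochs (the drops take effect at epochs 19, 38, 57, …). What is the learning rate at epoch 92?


n_drops = ⌊92/19⌋ = 4
lr = 0.3·0.25^4 = 0.3·0.00390625 = 0.001171875

0.001171875


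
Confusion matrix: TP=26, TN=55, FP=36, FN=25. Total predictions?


Total = TP + TN + FP + FN
= 26 + 55 + 36 + 25
= 142
(Predicted positive: 62, predicted negative: 80)

142


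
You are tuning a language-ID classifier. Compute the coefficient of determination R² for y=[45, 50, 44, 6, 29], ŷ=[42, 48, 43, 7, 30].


ȳ = 34.8
SS_res = Σ(y-ŷ)² = 16
SS_tot = Σ(y-ȳ)² = 1282.8
R² = 1 - SS_res/SS_tot = 1 - 0.0125 = 0.9875

0.9875


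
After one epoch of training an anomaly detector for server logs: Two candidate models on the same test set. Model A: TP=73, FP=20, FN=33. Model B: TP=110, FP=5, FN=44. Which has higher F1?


Model A: P=73/93=0.7849, R=73/106=0.6887, F1=2PR/(P+R)=2TP/(2TP+FP+FN)=146/199=0.7337
Model B: P=110/115=0.9565, R=110/154=0.7143, F1=2PR/(P+R)=2TP/(2TP+FP+FN)=220/269=0.8178
0.7337 < 0.8178 → Model B

Model B


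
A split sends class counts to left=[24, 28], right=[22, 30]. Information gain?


Parent = [46, 58], H_parent = 0.9904
H_left = 0.9957 (n=52), H_right = 0.9829 (n=52)
H_children = (52/104)·0.9957 + (52/104)·0.9829 = 0.9893
IG = 0.9904 - 0.9893 = 0.0011

0.0011


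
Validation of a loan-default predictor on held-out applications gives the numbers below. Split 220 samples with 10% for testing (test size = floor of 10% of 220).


Test = ⌊220·10/100⌋ = 22
Train = 220 - 22 = 198

Train: 198, Test: 22


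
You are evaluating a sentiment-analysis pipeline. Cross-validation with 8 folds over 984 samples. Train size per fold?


Fold size = 984/8 = 123
Training per fold = 984 - 123 = 861

861


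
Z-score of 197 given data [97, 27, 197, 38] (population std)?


μ = 89.75, σ = 67.3995
z = (197 - 89.75)/67.3995 = 1.5913

1.5913


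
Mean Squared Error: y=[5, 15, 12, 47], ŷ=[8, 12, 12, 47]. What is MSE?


Squared errors: (5-8)²=9, (15-12)²=9, (12-12)²=0, (47-47)²=0
Sum = 18
MSE = 18/4 = 9/2

9/2


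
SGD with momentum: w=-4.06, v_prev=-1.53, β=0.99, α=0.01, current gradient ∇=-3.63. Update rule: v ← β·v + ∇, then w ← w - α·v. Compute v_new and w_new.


v_new = 0.99·-1.53 - 3.63 = -1.5147 - 3.63 = -5.1447
w_new = -4.06 - 0.01·-5.1447 = -4.06 + 0.051447 = -4.008553

v_new=-5.1447, w_new=-4.008553


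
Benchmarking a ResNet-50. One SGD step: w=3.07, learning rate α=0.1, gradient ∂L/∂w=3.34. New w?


w_new = w - α·∇
= 3.07 - 0.1·3.34
= 3.07 - 0.334
= 2.736

2.736


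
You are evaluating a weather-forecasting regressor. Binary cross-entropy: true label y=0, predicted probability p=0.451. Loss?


BCE = -[y·ln(p) + (1-y)·ln(1-p)]
= -0 - 1·ln(1-0.451)
= -ln(0.549) = 0.5997

0.5997


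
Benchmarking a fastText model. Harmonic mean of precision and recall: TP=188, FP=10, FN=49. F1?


Precision = 188/198 = 0.9495
Recall = 188/237 = 0.7932
F1 = 2·P·R/(P+R) = 2·TP/(2·TP+FP+FN) = 376/(376+10+49) = 376/435 = 0.8644

0.8644


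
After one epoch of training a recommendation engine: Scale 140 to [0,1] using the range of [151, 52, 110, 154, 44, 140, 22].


min=22, max=154
(140-22)/(154-22) = 118/132 = 0.8939

0.8939


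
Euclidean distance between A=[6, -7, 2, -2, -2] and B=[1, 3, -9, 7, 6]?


d = √((6-1)² + (-7-3)² + (2+ 9)² + (-2-7)² + (-2-6)²)
  = √(25 + 100 + 121 + 81 + 64)
  = √391 = 19.7737

19.7737


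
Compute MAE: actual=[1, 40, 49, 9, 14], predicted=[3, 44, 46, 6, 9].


Absolute errors: |1-3|=2, |40-44|=4, |49-46|=3, |9-6|=3, |14-9|=5
Sum = 17
MAE = 17/5 = 17/5

17/5


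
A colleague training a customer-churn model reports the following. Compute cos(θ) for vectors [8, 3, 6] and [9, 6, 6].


A·B = 8·9 + 3·6 + 6·6 = 126
‖A‖ = √109 = 10.4403, ‖B‖ = √153 = 12.3693
cos = 126/(√109·√153) = 126/√16677 = 0.9757

0.9757


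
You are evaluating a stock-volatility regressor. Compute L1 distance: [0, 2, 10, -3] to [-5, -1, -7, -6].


d = |0+ 5| + |2+ 1| + |10+ 7| + |-3+ 6|
  = 5 + 3 + 17 + 3
  = 28

28


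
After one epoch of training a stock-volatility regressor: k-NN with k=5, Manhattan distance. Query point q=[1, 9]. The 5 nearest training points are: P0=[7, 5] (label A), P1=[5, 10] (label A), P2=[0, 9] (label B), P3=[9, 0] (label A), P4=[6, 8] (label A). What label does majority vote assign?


d(q,P0) = 10  (label A)
d(q,P1) = 5  (label A)
d(q,P2) = 1  (label B)
d(q,P3) = 17  (label A)
d(q,P4) = 6  (label A)
Votes: A=4, B=1
Majority → A

A


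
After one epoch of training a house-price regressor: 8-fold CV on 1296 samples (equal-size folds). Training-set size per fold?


Fold size = 1296/8 = 162
Training per fold = 1296 - 162 = 1134

1134


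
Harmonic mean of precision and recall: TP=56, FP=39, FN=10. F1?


Precision = 56/95 = 0.5895
Recall = 56/66 = 0.8485
F1 = 2·P·R/(P+R) = 2·TP/(2·TP+FP+FN) = 112/(112+39+10) = 112/161 = 0.6957

0.6957


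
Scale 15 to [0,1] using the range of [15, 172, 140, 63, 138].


min=15, max=172
(15-15)/(172-15) = 0/157 = 0.0

0.0


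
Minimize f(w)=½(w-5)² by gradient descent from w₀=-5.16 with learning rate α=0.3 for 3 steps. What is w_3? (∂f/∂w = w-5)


step 1: grad = -5.16-5 = -10.16; w = -5.16 - 0.3·(-10.16) = -2.112
step 2: grad = -2.112-5 = -7.112; w = -2.112 - 0.3·(-7.112) = 0.0216
step 3: grad = 0.0216-5 = -4.9784; w = 0.0216 - 0.3·(-4.9784) = 1.51512

1.51512


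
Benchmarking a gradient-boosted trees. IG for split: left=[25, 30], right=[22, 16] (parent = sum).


Parent = [47, 46], H_parent = 0.9999
H_left = 0.994 (n=55), H_right = 0.9819 (n=38)
H_children = (55/93)·0.994 + (38/93)·0.9819 = 0.9891
IG = 0.9999 - 0.9891 = 0.0108

0.0108


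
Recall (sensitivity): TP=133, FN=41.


Recall = TP/(TP+FN)
= 133/(133+41)
= 133/174 = 76.44%

76.44%


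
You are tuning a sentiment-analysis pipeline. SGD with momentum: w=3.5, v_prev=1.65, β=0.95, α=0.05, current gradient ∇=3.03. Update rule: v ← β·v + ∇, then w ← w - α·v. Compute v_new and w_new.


v_new = 0.95·1.65 + 3.03 = 1.5675 + 3.03 = 4.5975
w_new = 3.5 - 0.05·4.5975 = 3.5 - 0.229875 = 3.270125

v_new=4.5975, w_new=3.270125


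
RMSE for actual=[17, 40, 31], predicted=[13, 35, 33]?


MSE = 45/3 = 15
RMSE = √(45/3) = 3.873

3.873


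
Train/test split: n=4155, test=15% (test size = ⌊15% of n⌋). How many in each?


Test = ⌊4155·15/100⌋ = 623
Train = 4155 - 623 = 3532

Train: 3532, Test: 623


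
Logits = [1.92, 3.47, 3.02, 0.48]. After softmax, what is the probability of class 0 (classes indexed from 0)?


Exponentials: e^1.92=6.821, e^3.47=32.1367, e^3.02=20.4913, e^0.48=1.6161
Sum = 61.0651
Softmax = [0.1117, 0.5263, 0.3356, 0.0265]
p[0] = 6.821/61.0651 = 0.1117

0.1117


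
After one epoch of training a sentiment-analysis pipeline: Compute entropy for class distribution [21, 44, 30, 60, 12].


Probabilities: [21/167, 44/167, 30/167, 60/167, 12/167] ≈ [0.1257, 0.2635, 0.1796, 0.3593, 0.0719]
H = -((21/167)·log₂(21/167) + (44/167)·log₂(44/167) + (30/167)·log₂(30/167) + (60/167)·log₂(60/167) + (12/167)·log₂(12/167))
  = 2.1316 bits

2.1316 bits


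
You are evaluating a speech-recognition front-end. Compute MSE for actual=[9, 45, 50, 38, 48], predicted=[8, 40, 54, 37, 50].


Squared errors: (9-8)²=1, (45-40)²=25, (50-54)²=16, (38-37)²=1, (48-50)²=4
Sum = 47
MSE = 47/5 = 47/5

47/5


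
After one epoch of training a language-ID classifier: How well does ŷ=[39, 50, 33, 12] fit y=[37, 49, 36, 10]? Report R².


ȳ = 33
SS_res = Σ(y-ŷ)² = 18
SS_tot = Σ(y-ȳ)² = 810
R² = 1 - SS_res/SS_tot = 1 - 0.0222 = 0.9778

0.9778


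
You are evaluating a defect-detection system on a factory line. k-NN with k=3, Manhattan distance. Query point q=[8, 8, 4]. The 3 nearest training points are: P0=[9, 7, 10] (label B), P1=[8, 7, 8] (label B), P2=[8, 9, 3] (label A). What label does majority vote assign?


d(q,P0) = 8  (label B)
d(q,P1) = 5  (label B)
d(q,P2) = 2  (label A)
Votes: A=1, B=2
Majority → B

B


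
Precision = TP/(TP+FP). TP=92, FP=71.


Precision = TP/(TP+FP)
= 92/(92+71)
= 92/163 = 56.44%

56.44%


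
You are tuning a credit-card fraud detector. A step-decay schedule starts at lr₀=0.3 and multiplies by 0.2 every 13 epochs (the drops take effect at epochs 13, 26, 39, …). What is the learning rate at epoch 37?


n_drops = ⌊37/13⌋ = 2
lr = 0.3·0.2^2 = 0.3·0.04 = 0.012

0.012


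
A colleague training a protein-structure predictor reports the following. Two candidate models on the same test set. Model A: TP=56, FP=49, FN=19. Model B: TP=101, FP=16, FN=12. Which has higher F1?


Model A: P=56/105=0.5333, R=56/75=0.7467, F1=2PR/(P+R)=2TP/(2TP+FP+FN)=112/180=0.6222
Model B: P=101/117=0.8632, R=101/113=0.8938, F1=2PR/(P+R)=2TP/(2TP+FP+FN)=202/230=0.8783
0.6222 < 0.8783 → Model B

Model B


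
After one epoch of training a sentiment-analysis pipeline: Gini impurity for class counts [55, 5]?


Probabilities: [55/60, 5/60] ≈ [0.9167, 0.0833]
Σpᵢ² = (3025 + 25)/60² = 3050/3600
Gini = 1 - Σpᵢ² = 1 - 3050/3600 = 0.1528

0.1528


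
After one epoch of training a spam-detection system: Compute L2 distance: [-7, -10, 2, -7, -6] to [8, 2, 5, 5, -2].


d = √((-7-8)² + (-10-2)² + (2-5)² + (-7-5)² + (-6+ 2)²)
  = √(225 + 144 + 9 + 144 + 16)
  = √538 = 23.1948

23.1948


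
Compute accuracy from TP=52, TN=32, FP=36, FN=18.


Accuracy = (TP+TN)/(TP+TN+FP+FN)
= (52+32)/(138)
= 84/138 = 60.87%

60.87%


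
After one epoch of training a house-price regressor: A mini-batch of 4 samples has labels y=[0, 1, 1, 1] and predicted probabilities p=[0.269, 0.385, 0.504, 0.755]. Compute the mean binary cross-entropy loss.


L[0] = -ln(1-0.269) = -ln(0.731) = 0.3133
L[1] = -ln(0.385) = 0.9545
L[2] = -ln(0.504) = 0.6852
L[3] = -ln(0.755) = 0.281
mean = (0.3133 + 0.9545 + 0.6852 + 0.281)/4 = 0.5585

0.5585


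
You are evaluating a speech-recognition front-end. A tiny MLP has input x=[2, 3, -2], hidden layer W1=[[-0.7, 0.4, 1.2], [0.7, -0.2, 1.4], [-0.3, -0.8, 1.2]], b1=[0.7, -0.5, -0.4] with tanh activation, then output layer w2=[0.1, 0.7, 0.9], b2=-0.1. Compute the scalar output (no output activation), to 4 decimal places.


z1[0] = (-0.7)·(2) + (0.4)·(3) + (1.2)·(-2) + 0.7 = -1.9
z1[1] = (0.7)·(2) + (-0.2)·(3) + (1.4)·(-2) - 0.5 = -2.5
z1[2] = (-0.3)·(2) + (-0.8)·(3) + (1.2)·(-2) - 0.4 = -5.8
h = tanh(z1) = [-0.9562, -0.9866, -1.0]
output = (0.1)·(-0.9562) + (0.7)·(-0.9866) + (0.9)·(-1.0) - 0.1 = -1.7862

-1.7862


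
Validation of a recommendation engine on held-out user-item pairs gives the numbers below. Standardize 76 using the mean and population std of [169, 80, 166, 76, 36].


μ = 105.4, σ = 52.9966
z = (76 - 105.4)/52.9966 = -0.5548

-0.5548


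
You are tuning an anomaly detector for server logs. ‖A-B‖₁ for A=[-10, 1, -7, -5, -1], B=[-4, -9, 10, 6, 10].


d = |-10+ 4| + |1+ 9| + |-7-10| + |-5-6| + |-1-10|
  = 6 + 10 + 17 + 11 + 11
  = 55

55


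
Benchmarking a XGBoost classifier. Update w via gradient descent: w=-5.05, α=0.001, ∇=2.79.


w_new = w - α·∇
= -5.05 - 0.001·2.79
= -5.05 - 0.00279
= -5.05279

-5.05279


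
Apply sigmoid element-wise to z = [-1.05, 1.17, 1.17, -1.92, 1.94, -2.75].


σ(-1.05) = 1/(1+e^1.05) = 0.2592
σ(1.17) = 1/(1+e^-1.17) = 0.7631
σ(1.17) = 1/(1+e^-1.17) = 0.7631
σ(-1.92) = 1/(1+e^1.92) = 0.1279
σ(1.94) = 1/(1+e^-1.94) = 0.8744
σ(-2.75) = 1/(1+e^2.75) = 0.0601
result = [0.2592, 0.7631, 0.7631, 0.1279, 0.8744, 0.0601]

[0.2592, 0.7631, 0.7631, 0.1279, 0.8744, 0.0601]


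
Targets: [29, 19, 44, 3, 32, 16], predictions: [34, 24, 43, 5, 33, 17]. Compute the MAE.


Absolute errors: |29-34|=5, |19-24|=5, |44-43|=1, |3-5|=2, |32-33|=1, |16-17|=1
Sum = 15
MAE = 15/6 = 5/2

5/2


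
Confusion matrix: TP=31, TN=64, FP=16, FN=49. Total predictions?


Total = TP + TN + FP + FN
= 31 + 64 + 16 + 49
= 160
(Predicted positive: 47, predicted negative: 113)

160


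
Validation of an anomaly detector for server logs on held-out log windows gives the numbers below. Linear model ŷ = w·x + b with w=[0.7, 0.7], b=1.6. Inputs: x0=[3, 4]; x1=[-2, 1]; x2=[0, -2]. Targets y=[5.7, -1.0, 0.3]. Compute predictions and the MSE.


ŷ0 = (0.7)·(3) + (0.7)·(4) + 1.6 = 6.5
ŷ1 = (0.7)·(-2) + (0.7)·(1) + 1.6 = 0.9
ŷ2 = (0.7)·(0) + (0.7)·(-2) + 1.6 = 0.2
errors² = [0.64, 3.61, 0.01]
MSE = 4.2600/3 = 1.42

1.42


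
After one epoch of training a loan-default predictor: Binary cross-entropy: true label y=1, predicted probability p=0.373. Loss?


BCE = -[y·ln(p) + (1-y)·ln(1-p)]
= -1·ln(0.373) - 0
= -ln(0.373) = 0.9862

0.9862


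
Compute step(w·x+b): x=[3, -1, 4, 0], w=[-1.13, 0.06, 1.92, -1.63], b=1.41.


z = (3)·(-1.13) + (-1)·(0.06) + (4)·(1.92) + (0)·(-1.63) + 1.41
  = 5.64
step(z) = 1 (z≥0)

1


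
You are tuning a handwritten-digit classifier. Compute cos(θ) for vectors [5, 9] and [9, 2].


A·B = 5·9 + 9·2 = 63
‖A‖ = √106 = 10.2956, ‖B‖ = √85 = 9.2195
cos = 63/(√106·√85) = 63/√9010 = 0.6637

0.6637


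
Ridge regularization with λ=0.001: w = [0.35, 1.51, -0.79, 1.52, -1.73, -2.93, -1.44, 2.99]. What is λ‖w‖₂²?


‖w‖₂² = (0.35)² + (1.51)² + (-0.79)² + (1.52)² + (-1.73)² + (-2.93)² + (-1.44)² + (2.99)²
     = 0.1225 + 2.2801 + 0.6241 + 2.3104 + 2.9929 + 8.5849 + 2.0736 + 8.9401
     = 27.9286
λ·‖w‖₂² = 0.001·27.9286 = 0.027929

0.027929


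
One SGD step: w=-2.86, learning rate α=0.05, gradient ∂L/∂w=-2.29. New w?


w_new = w - α·∇
= -2.86 - 0.05·-2.29
= -2.86 + 0.1145
= -2.7455

-2.7455


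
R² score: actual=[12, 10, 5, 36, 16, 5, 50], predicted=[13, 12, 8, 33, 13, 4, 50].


ȳ = 19.1429
SS_res = Σ(y-ŷ)² = 33
SS_tot = Σ(y-ȳ)² = 1780.86
R² = 1 - SS_res/SS_tot = 1 - 0.0185 = 0.9815

0.9815


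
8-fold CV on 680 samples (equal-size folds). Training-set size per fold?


Fold size = 680/8 = 85
Training per fold = 680 - 85 = 595

595


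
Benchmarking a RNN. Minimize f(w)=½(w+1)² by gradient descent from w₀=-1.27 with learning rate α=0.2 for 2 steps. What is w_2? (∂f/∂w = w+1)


step 1: grad = -1.27+1 = -0.27; w = -1.27 - 0.2·(-0.27) = -1.216
step 2: grad = -1.216+1 = -0.216; w = -1.216 - 0.2·(-0.216) = -1.1728

-1.1728


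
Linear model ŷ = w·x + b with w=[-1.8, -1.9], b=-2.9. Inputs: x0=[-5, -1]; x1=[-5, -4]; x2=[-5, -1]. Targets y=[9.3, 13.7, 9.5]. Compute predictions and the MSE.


ŷ0 = (-1.8)·(-5) + (-1.9)·(-1) - 2.9 = 8.0
ŷ1 = (-1.8)·(-5) + (-1.9)·(-4) - 2.9 = 13.7
ŷ2 = (-1.8)·(-5) + (-1.9)·(-1) - 2.9 = 8.0
errors² = [1.69, 0.0, 2.25]
MSE = 3.9400/3 = 1.3133

1.3133


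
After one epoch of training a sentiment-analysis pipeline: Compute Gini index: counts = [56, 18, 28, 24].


Probabilities: [56/126, 18/126, 28/126, 24/126] ≈ [0.4444, 0.1429, 0.2222, 0.1905]
Σpᵢ² = (3136 + 324 + 784 + 576)/126² = 4820/15876
Gini = 1 - Σpᵢ² = 1 - 4820/15876 = 0.6964

0.6964


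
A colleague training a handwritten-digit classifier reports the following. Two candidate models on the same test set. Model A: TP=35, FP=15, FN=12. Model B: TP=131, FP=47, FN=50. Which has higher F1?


Model A: P=35/50=0.7, R=35/47=0.7447, F1=2PR/(P+R)=2TP/(2TP+FP+FN)=70/97=0.7216
Model B: P=131/178=0.736, R=131/181=0.7238, F1=2PR/(P+R)=2TP/(2TP+FP+FN)=262/359=0.7298
0.7216 < 0.7298 → Model B

Model B


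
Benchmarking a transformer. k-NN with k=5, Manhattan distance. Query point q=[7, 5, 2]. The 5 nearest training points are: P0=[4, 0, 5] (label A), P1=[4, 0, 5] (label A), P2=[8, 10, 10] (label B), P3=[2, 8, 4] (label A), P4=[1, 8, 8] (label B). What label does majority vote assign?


d(q,P0) = 11  (label A)
d(q,P1) = 11  (label A)
d(q,P2) = 14  (label B)
d(q,P3) = 10  (label A)
d(q,P4) = 15  (label B)
Votes: A=3, B=2
Majority → A

A


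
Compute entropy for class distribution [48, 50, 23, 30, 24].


Probabilities: [48/175, 50/175, 23/175, 30/175, 24/175] ≈ [0.2743, 0.2857, 0.1314, 0.1714, 0.1371]
H = -((48/175)·log₂(48/175) + (50/175)·log₂(50/175) + (23/175)·log₂(23/175) + (30/175)·log₂(30/175) + (24/175)·log₂(24/175))
  = 2.2423 bits

2.2423 bits


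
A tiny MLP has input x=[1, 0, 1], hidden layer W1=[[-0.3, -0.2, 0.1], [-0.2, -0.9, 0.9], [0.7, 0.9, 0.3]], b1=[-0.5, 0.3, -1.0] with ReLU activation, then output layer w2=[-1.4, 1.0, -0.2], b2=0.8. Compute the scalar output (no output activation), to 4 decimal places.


z1[0] = (-0.3)·(1) + (-0.2)·(0) + (0.1)·(1) - 0.5 = -0.7
z1[1] = (-0.2)·(1) + (-0.9)·(0) + (0.9)·(1) + 0.3 = 1.0
z1[2] = (0.7)·(1) + (0.9)·(0) + (0.3)·(1) - 1.0 = 0.0
h = ReLU(z1) = [0.0, 1.0, 0.0]
output = (-1.4)·(0.0) + (1.0)·(1.0) + (-0.2)·(0.0) + 0.8 = 1.8

1.8


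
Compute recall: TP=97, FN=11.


Recall = TP/(TP+FN)
= 97/(97+11)
= 97/108 = 89.81%

89.81%


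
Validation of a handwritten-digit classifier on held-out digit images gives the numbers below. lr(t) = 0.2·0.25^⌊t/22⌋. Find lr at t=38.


n_drops = ⌊38/22⌋ = 1
lr = 0.2·0.25^1 = 0.2·0.25 = 0.05

0.05


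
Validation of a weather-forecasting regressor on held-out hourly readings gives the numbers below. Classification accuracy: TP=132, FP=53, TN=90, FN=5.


Accuracy = (TP+TN)/(TP+TN+FP+FN)
= (132+90)/(280)
= 222/280 = 79.29%

79.29%


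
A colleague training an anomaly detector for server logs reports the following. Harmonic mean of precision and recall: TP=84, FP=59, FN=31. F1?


Precision = 84/143 = 0.5874
Recall = 84/115 = 0.7304
F1 = 2·P·R/(P+R) = 2·TP/(2·TP+FP+FN) = 168/(168+59+31) = 168/258 = 0.6512

0.6512


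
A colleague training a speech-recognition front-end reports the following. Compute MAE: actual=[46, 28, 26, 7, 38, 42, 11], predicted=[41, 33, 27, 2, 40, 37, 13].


Absolute errors: |46-41|=5, |28-33|=5, |26-27|=1, |7-2|=5, |38-40|=2, |42-37|=5, |11-13|=2
Sum = 25
MAE = 25/7 = 25/7

25/7


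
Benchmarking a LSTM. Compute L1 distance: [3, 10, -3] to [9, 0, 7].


d = |3-9| + |10-0| + |-3-7|
  = 6 + 10 + 10
  = 26

26


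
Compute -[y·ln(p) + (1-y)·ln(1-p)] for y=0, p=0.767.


BCE = -[y·ln(p) + (1-y)·ln(1-p)]
= -0 - 1·ln(1-0.767)
= -ln(0.233) = 1.4567

1.4567


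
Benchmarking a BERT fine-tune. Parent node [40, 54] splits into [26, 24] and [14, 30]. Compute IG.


Parent = [40, 54], H_parent = 0.9839
H_left = 0.9988 (n=50), H_right = 0.9024 (n=44)
H_children = (50/94)·0.9988 + (44/94)·0.9024 = 0.9537
IG = 0.9839 - 0.9537 = 0.0302

0.0302


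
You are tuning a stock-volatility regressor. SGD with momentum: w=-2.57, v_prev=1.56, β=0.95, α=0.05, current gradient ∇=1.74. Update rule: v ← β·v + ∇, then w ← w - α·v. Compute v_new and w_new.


v_new = 0.95·1.56 + 1.74 = 1.482 + 1.74 = 3.222
w_new = -2.57 - 0.05·3.222 = -2.57 - 0.1611 = -2.7311

v_new=3.222, w_new=-2.7311


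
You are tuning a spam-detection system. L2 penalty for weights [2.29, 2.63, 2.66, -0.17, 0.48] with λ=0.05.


‖w‖₂² = (2.29)² + (2.63)² + (2.66)² + (-0.17)² + (0.48)²
     = 5.2441 + 6.9169 + 7.0756 + 0.0289 + 0.2304
     = 19.4959
λ·‖w‖₂² = 0.05·19.4959 = 0.974795

0.974795


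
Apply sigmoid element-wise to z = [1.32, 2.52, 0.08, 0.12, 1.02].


σ(1.32) = 1/(1+e^-1.32) = 0.7892
σ(2.52) = 1/(1+e^-2.52) = 0.9255
σ(0.08) = 1/(1+e^-0.08) = 0.52
σ(0.12) = 1/(1+e^-0.12) = 0.53
σ(1.02) = 1/(1+e^-1.02) = 0.735
result = [0.7892, 0.9255, 0.52, 0.53, 0.735]

[0.7892, 0.9255, 0.52, 0.53, 0.735]


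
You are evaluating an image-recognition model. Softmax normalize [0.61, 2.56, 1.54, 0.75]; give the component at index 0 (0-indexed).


Exponentials: e^0.61=1.8404, e^2.56=12.9358, e^1.54=4.6646, e^0.75=2.117
Sum = 21.5578
Softmax = [0.0854, 0.6001, 0.2164, 0.0982]
p[0] = 1.8404/21.5578 = 0.0854

0.0854


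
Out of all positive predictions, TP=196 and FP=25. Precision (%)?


Precision = TP/(TP+FP)
= 196/(196+25)
= 196/221 = 88.69%

88.69%


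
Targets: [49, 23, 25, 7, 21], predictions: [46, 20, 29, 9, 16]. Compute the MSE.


Squared errors: (49-46)²=9, (23-20)²=9, (25-29)²=16, (7-9)²=4, (21-16)²=25
Sum = 63
MSE = 63/5 = 63/5

63/5


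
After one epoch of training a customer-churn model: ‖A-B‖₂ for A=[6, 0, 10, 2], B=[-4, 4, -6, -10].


d = √((6+ 4)² + (0-4)² + (10+ 6)² + (2+ 10)²)
  = √(100 + 16 + 256 + 144)
  = √516 = 22.7156

22.7156


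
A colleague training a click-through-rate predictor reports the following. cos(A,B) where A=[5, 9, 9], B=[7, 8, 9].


A·B = 5·7 + 9·8 + 9·9 = 188
‖A‖ = √187 = 13.6748, ‖B‖ = √194 = 13.9284
cos = 188/(√187·√194) = 188/√36278 = 0.987

0.987


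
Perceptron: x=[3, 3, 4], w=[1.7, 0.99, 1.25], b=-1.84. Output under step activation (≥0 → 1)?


z = (3)·(1.7) + (3)·(0.99) + (4)·(1.25) - 1.84
  = 11.23
step(z) = 1 (z≥0)

1


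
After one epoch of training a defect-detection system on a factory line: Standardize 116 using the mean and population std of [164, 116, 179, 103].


μ = 140.5, σ = 31.7844
z = (116 - 140.5)/31.7844 = -0.7708

-0.7708


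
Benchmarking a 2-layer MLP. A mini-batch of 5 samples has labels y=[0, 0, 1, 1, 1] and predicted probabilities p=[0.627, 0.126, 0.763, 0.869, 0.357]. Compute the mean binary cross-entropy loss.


L[0] = -ln(1-0.627) = -ln(0.373) = 0.9862
L[1] = -ln(1-0.126) = -ln(0.874) = 0.1347
L[2] = -ln(0.763) = 0.2705
L[3] = -ln(0.869) = 0.1404
L[4] = -ln(0.357) = 1.03
mean = (0.9862 + 0.1347 + 0.2705 + 0.1404 + 1.03)/5 = 0.5124

0.5124


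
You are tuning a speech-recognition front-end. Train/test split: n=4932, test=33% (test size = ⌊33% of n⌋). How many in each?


Test = ⌊4932·33/100⌋ = 1627
Train = 4932 - 1627 = 3305

Train: 3305, Test: 1627


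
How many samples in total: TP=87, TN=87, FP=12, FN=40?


Total = TP + TN + FP + FN
= 87 + 87 + 12 + 40
= 226
(Predicted positive: 99, predicted negative: 127)

226


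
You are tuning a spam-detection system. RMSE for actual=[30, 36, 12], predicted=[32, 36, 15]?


MSE = 13/3 = 4.3333
RMSE = √(13/3) = 2.0817

2.0817


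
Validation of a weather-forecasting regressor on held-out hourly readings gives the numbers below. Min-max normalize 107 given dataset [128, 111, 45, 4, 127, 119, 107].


min=4, max=128
(107-4)/(128-4) = 103/124 = 0.8306

0.8306


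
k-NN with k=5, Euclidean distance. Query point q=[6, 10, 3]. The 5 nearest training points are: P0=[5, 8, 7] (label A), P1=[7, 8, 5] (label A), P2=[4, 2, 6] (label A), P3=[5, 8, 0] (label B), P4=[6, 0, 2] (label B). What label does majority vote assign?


d(q,P0) = 4.5826  (label A)
d(q,P1) = 3.0  (label A)
d(q,P2) = 8.775  (label A)
d(q,P3) = 3.7417  (label B)
d(q,P4) = 10.0499  (label B)
Votes: A=3, B=2
Majority → A

A


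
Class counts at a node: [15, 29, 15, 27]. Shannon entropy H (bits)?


Probabilities: [15/86, 29/86, 15/86, 27/86] ≈ [0.1744, 0.3372, 0.1744, 0.314]
H = -((15/86)·log₂(15/86) + (29/86)·log₂(29/86) + (15/86)·log₂(15/86) + (27/86)·log₂(27/86))
  = 1.9324 bits

1.9324 bits


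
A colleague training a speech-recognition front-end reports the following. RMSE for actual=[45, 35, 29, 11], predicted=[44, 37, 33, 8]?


MSE = 30/4 = 7.5
RMSE = √(30/4) = 2.7386

2.7386


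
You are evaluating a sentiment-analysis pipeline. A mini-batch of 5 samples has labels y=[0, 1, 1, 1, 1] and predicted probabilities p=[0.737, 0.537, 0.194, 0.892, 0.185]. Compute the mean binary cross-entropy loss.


L[0] = -ln(1-0.737) = -ln(0.263) = 1.3356
L[1] = -ln(0.537) = 0.6218
L[2] = -ln(0.194) = 1.6399
L[3] = -ln(0.892) = 0.1143
L[4] = -ln(0.185) = 1.6874
mean = (1.3356 + 0.6218 + 1.6399 + 0.1143 + 1.6874)/5 = 1.0798

1.0798


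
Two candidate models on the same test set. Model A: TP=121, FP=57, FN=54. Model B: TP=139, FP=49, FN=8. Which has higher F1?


Model A: P=121/178=0.6798, R=121/175=0.6914, F1=2PR/(P+R)=2TP/(2TP+FP+FN)=242/353=0.6856
Model B: P=139/188=0.7394, R=139/147=0.9456, F1=2PR/(P+R)=2TP/(2TP+FP+FN)=278/335=0.8299
0.6856 < 0.8299 → Model B

Model B


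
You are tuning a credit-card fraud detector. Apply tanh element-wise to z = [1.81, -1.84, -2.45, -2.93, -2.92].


tanh(1.81) = 0.9478
tanh(-1.84) = -0.9508
tanh(-2.45) = -0.9852
tanh(-2.93) = -0.9943
tanh(-2.92) = -0.9942
result = [0.9478, -0.9508, -0.9852, -0.9943, -0.9942]

[0.9478, -0.9508, -0.9852, -0.9943, -0.9942]


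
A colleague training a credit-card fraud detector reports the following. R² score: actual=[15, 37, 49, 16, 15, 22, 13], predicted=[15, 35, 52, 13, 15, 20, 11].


ȳ = 23.8571
SS_res = Σ(y-ŷ)² = 30
SS_tot = Σ(y-ȳ)² = 1144.86
R² = 1 - SS_res/SS_tot = 1 - 0.0262 = 0.9738

0.9738


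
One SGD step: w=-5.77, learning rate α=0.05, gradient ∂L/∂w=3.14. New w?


w_new = w - α·∇
= -5.77 - 0.05·3.14
= -5.77 - 0.157
= -5.927

-5.927


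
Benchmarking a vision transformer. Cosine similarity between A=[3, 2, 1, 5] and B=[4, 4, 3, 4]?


A·B = 3·4 + 2·4 + 1·3 + 5·4 = 43
‖A‖ = √39 = 6.245, ‖B‖ = √57 = 7.5498
cos = 43/(√39·√57) = 43/√2223 = 0.912

0.912


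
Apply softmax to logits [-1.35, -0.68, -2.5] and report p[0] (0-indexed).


Exponentials: e^-1.35=0.2592, e^-0.68=0.5066, e^-2.5=0.0821
Sum = 0.8479
Softmax = [0.3057, 0.5975, 0.0968]
p[0] = 0.2592/0.8479 = 0.3057

0.3057


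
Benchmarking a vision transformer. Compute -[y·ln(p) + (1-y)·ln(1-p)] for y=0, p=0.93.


BCE = -[y·ln(p) + (1-y)·ln(1-p)]
= -0 - 1·ln(1-0.93)
= -ln(0.07) = 2.6593

2.6593


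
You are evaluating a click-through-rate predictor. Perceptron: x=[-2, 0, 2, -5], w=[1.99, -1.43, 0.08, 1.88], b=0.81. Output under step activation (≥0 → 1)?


z = (-2)·(1.99) + (0)·(-1.43) + (2)·(0.08) + (-5)·(1.88) + 0.81
  = -12.41
step(z) = 0 (z<0)

0


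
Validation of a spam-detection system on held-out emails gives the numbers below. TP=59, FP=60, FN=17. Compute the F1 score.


Precision = 59/119 = 0.4958
Recall = 59/76 = 0.7763
F1 = 2·P·R/(P+R) = 2·TP/(2·TP+FP+FN) = 118/(118+60+17) = 118/195 = 0.6051

0.6051


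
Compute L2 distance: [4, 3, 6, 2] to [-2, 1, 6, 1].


d = √((4+ 2)² + (3-1)² + (6-6)² + (2-1)²)
  = √(36 + 4 + 0 + 1)
  = √41 = 6.4031

6.4031


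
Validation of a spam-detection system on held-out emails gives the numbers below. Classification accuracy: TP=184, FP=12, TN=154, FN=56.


Accuracy = (TP+TN)/(TP+TN+FP+FN)
= (184+154)/(406)
= 338/406 = 83.25%

83.25%


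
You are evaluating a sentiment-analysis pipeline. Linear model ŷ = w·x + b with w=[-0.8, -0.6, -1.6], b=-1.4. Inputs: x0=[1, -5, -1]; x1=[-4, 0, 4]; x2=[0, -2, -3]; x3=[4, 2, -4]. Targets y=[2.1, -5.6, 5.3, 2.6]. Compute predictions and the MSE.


ŷ0 = (-0.8)·(1) + (-0.6)·(-5) + (-1.6)·(-1) - 1.4 = 2.4
ŷ1 = (-0.8)·(-4) + (-0.6)·(0) + (-1.6)·(4) - 1.4 = -4.6
ŷ2 = (-0.8)·(0) + (-0.6)·(-2) + (-1.6)·(-3) - 1.4 = 4.6
ŷ3 = (-0.8)·(4) + (-0.6)·(2) + (-1.6)·(-4) - 1.4 = 0.6
errors² = [0.09, 1.0, 0.49, 4.0]
MSE = 5.5800/4 = 1.395

1.395


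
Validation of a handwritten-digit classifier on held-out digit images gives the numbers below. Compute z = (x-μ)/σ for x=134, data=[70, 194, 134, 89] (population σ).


μ = 121.75, σ = 47.7513
z = (134 - 121.75)/47.7513 = 0.2565

0.2565


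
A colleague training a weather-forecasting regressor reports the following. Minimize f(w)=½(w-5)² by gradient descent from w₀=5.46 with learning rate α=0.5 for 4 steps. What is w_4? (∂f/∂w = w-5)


step 1: grad = 5.46-5 = 0.46; w = 5.46 - 0.5·(0.46) = 5.23
step 2: grad = 5.23-5 = 0.23; w = 5.23 - 0.5·(0.23) = 5.115
step 3: grad = 5.115-5 = 0.115; w = 5.115 - 0.5·(0.115) = 5.0575
step 4: grad = 5.0575-5 = 0.0575; w = 5.0575 - 0.5·(0.0575) = 5.02875

5.02875


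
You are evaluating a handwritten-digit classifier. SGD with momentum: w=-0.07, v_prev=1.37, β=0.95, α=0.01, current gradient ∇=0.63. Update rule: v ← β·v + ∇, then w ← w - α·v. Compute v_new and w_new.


v_new = 0.95·1.37 + 0.63 = 1.3015 + 0.63 = 1.9315
w_new = -0.07 - 0.01·1.9315 = -0.07 - 0.019315 = -0.089315

v_new=1.9315, w_new=-0.089315


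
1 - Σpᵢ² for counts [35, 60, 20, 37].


Probabilities: [35/152, 60/152, 20/152, 37/152] ≈ [0.2303, 0.3947, 0.1316, 0.2434]
Σpᵢ² = (1225 + 3600 + 400 + 1369)/152² = 6594/23104
Gini = 1 - Σpᵢ² = 1 - 6594/23104 = 0.7146

0.7146


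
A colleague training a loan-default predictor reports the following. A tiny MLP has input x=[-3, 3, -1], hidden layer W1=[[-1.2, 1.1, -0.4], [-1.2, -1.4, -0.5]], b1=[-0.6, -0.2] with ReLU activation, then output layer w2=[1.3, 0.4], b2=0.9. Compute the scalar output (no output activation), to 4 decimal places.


z1[0] = (-1.2)·(-3) + (1.1)·(3) + (-0.4)·(-1) - 0.6 = 6.7
z1[1] = (-1.2)·(-3) + (-1.4)·(3) + (-0.5)·(-1) - 0.2 = -0.3
h = ReLU(z1) = [6.7, 0.0]
output = (1.3)·(6.7) + (0.4)·(0.0) + 0.9 = 9.61

9.61


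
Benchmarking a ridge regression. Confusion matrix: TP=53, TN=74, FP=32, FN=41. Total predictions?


Total = TP + TN + FP + FN
= 53 + 74 + 32 + 41
= 200
(Predicted positive: 85, predicted negative: 115)

200


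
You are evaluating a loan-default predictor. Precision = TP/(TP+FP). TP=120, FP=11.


Precision = TP/(TP+FP)
= 120/(120+11)
= 120/131 = 91.6%

91.6%


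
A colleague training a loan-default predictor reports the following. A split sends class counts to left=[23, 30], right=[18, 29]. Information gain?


Parent = [41, 59], H_parent = 0.9765
H_left = 0.9874 (n=53), H_right = 0.9601 (n=47)
H_children = (53/100)·0.9874 + (47/100)·0.9601 = 0.9746
IG = 0.9765 - 0.9746 = 0.0019

0.0019


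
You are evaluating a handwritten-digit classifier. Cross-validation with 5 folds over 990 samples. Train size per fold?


Fold size = 990/5 = 198
Training per fold = 990 - 198 = 792

792


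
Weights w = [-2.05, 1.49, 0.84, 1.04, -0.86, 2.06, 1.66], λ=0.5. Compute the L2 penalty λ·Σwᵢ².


‖w‖₂² = (-2.05)² + (1.49)² + (0.84)² + (1.04)² + (-0.86)² + (2.06)² + (1.66)²
     = 4.2025 + 2.2201 + 0.7056 + 1.0816 + 0.7396 + 4.2436 + 2.7556
     = 15.9486
λ·‖w‖₂² = 0.5·15.9486 = 7.9743

7.9743


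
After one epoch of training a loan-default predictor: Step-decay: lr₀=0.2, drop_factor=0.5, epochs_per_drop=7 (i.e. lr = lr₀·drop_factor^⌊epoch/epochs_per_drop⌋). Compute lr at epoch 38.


n_drops = ⌊38/7⌋ = 5
lr = 0.2·0.5^5 = 0.2·0.03125 = 0.00625

0.00625


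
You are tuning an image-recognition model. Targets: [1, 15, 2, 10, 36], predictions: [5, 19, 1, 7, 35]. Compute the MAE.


Absolute errors: |1-5|=4, |15-19|=4, |2-1|=1, |10-7|=3, |36-35|=1
Sum = 13
MAE = 13/5 = 13/5

13/5


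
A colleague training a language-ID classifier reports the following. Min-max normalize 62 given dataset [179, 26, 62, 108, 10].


min=10, max=179
(62-10)/(179-10) = 52/169 = 0.3077

0.3077


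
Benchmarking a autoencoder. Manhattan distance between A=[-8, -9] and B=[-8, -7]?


d = |-8+ 8| + |-9+ 7|
  = 0 + 2
  = 2

2


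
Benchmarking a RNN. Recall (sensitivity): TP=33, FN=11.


Recall = TP/(TP+FN)
= 33/(33+11)
= 33/44 = 75.0%

75.0%


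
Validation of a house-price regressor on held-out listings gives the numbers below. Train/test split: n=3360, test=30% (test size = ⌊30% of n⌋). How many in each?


Test = ⌊3360·30/100⌋ = 1008
Train = 3360 - 1008 = 2352

Train: 2352, Test: 1008


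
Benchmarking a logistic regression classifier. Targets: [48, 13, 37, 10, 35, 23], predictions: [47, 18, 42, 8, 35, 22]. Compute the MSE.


Squared errors: (48-47)²=1, (13-18)²=25, (37-42)²=25, (10-8)²=4, (35-35)²=0, (23-22)²=1
Sum = 56
MSE = 56/6 = 28/3

28/3


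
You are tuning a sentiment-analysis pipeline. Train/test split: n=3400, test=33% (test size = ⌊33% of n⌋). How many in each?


Test = ⌊3400·33/100⌋ = 1122
Train = 3400 - 1122 = 2278

Train: 2278, Test: 1122


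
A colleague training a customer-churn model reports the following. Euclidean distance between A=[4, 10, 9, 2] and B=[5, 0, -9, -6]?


d = √((4-5)² + (10-0)² + (9+ 9)² + (2+ 6)²)
  = √(1 + 100 + 324 + 64)
  = √489 = 22.1133

22.1133


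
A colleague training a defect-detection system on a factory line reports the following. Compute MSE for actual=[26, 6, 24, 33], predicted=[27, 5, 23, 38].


Squared errors: (26-27)²=1, (6-5)²=1, (24-23)²=1, (33-38)²=25
Sum = 28
MSE = 28/4 = 7

7


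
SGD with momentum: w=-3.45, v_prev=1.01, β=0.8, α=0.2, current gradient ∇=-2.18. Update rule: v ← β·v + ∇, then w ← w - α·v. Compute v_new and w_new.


v_new = 0.8·1.01 - 2.18 = 0.808 - 2.18 = -1.372
w_new = -3.45 - 0.2·-1.372 = -3.45 + 0.2744 = -3.1756

v_new=-1.372, w_new=-3.1756


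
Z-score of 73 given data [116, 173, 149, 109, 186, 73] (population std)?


μ = 134.3333, σ = 38.9858
z = (73 - 134.3333)/38.9858 = -1.5732

-1.5732


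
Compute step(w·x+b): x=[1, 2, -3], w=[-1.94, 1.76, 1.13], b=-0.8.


z = (1)·(-1.94) + (2)·(1.76) + (-3)·(1.13) - 0.8
  = -2.61
step(z) = 0 (z<0)

0


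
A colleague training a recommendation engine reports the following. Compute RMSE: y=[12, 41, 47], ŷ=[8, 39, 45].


MSE = 24/3 = 8
RMSE = √(24/3) = 2.8284

2.8284


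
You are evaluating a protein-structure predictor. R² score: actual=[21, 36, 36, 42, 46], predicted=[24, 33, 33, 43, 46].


ȳ = 36.2
SS_res = Σ(y-ŷ)² = 28
SS_tot = Σ(y-ȳ)² = 360.8
R² = 1 - SS_res/SS_tot = 1 - 0.0776 = 0.9224

0.9224


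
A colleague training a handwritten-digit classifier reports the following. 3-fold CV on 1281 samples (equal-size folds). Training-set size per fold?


Fold size = 1281/3 = 427
Training per fold = 1281 - 427 = 854

854


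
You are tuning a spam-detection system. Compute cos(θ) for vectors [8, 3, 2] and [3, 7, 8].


A·B = 8·3 + 3·7 + 2·8 = 61
‖A‖ = √77 = 8.775, ‖B‖ = √122 = 11.0454
cos = 61/(√77·√122) = 61/√9394 = 0.6294

0.6294


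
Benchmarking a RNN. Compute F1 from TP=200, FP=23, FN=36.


Precision = 200/223 = 0.8969
Recall = 200/236 = 0.8475
F1 = 2·P·R/(P+R) = 2·TP/(2·TP+FP+FN) = 400/(400+23+36) = 400/459 = 0.8715

0.8715


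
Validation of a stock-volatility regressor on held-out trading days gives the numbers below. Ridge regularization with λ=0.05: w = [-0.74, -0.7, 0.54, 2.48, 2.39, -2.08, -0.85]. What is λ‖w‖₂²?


‖w‖₂² = (-0.74)² + (-0.7)² + (0.54)² + (2.48)² + (2.39)² + (-2.08)² + (-0.85)²
     = 0.5476 + 0.49 + 0.2916 + 6.1504 + 5.7121 + 4.3264 + 0.7225
     = 18.2406
λ·‖w‖₂² = 0.05·18.2406 = 0.91203

0.91203


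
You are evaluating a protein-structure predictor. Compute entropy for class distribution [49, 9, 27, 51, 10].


Probabilities: [49/146, 9/146, 27/146, 51/146, 10/146] ≈ [0.3356, 0.0616, 0.1849, 0.3493, 0.0685]
H = -((49/146)·log₂(49/146) + (9/146)·log₂(9/146) + (27/146)·log₂(27/146) + (51/146)·log₂(51/146) + (10/146)·log₂(10/146))
  = 2.0217 bits

2.0217 bits


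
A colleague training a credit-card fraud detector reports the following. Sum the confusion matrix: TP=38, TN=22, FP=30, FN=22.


Total = TP + TN + FP + FN
= 38 + 22 + 30 + 22
= 112
(Predicted positive: 68, predicted negative: 44)

112


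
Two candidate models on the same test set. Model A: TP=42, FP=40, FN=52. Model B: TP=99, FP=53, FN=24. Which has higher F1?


Model A: P=42/82=0.5122, R=42/94=0.4468, F1=2PR/(P+R)=2TP/(2TP+FP+FN)=84/176=0.4773
Model B: P=99/152=0.6513, R=99/123=0.8049, F1=2PR/(P+R)=2TP/(2TP+FP+FN)=198/275=0.72
0.4773 < 0.72 → Model B

Model B


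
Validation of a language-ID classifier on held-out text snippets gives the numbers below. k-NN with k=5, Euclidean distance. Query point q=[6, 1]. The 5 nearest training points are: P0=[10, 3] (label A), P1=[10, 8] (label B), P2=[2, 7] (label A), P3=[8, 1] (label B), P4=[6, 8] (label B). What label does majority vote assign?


d(q,P0) = 4.4721  (label A)
d(q,P1) = 8.0623  (label B)
d(q,P2) = 7.2111  (label A)
d(q,P3) = 2.0  (label B)
d(q,P4) = 7.0  (label B)
Votes: A=2, B=3
Majority → B

B


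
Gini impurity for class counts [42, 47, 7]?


Probabilities: [42/96, 47/96, 7/96] ≈ [0.4375, 0.4896, 0.0729]
Σpᵢ² = (1764 + 2209 + 49)/96² = 4022/9216
Gini = 1 - Σpᵢ² = 1 - 4022/9216 = 0.5636

0.5636


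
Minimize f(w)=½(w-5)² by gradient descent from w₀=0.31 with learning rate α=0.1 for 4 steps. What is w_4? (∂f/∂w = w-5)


step 1: grad = 0.31-5 = -4.69; w = 0.31 - 0.1·(-4.69) = 0.779
step 2: grad = 0.779-5 = -4.221; w = 0.779 - 0.1·(-4.221) = 1.2011
step 3: grad = 1.2011-5 = -3.7989; w = 1.2011 - 0.1·(-3.7989) = 1.58099
step 4: grad = 1.58099-5 = -3.41901; w = 1.58099 - 0.1·(-3.41901) = 1.922891

1.922891


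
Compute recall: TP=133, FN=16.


Recall = TP/(TP+FN)
= 133/(133+16)
= 133/149 = 89.26%

89.26%


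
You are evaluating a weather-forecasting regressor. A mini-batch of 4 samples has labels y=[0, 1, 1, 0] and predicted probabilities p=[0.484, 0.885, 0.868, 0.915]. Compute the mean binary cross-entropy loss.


L[0] = -ln(1-0.484) = -ln(0.516) = 0.6616
L[1] = -ln(0.885) = 0.1222
L[2] = -ln(0.868) = 0.1416
L[3] = -ln(1-0.915) = -ln(0.085) = 2.4651
mean = (0.6616 + 0.1222 + 0.1416 + 2.4651)/4 = 0.8476

0.8476


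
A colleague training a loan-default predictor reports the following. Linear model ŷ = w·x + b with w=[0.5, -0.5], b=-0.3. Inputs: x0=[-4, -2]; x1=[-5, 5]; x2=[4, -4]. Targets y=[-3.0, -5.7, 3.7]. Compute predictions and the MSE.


ŷ0 = (0.5)·(-4) + (-0.5)·(-2) - 0.3 = -1.3
ŷ1 = (0.5)·(-5) + (-0.5)·(5) - 0.3 = -5.3
ŷ2 = (0.5)·(4) + (-0.5)·(-4) - 0.3 = 3.7
errors² = [2.89, 0.16, 0.0]
MSE = 3.0500/3 = 1.0167

1.0167


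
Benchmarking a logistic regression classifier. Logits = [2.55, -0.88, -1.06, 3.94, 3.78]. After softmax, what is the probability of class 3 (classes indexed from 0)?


Exponentials: e^2.55=12.8071, e^-0.88=0.4148, e^-1.06=0.3465, e^3.94=51.4186, e^3.78=43.816
Sum = 108.803
Softmax = [0.1177, 0.0038, 0.0032, 0.4726, 0.4027]
p[3] = 51.4186/108.803 = 0.4726

0.4726


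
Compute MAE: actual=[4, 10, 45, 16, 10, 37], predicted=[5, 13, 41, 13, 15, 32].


Absolute errors: |4-5|=1, |10-13|=3, |45-41|=4, |16-13|=3, |10-15|=5, |37-32|=5
Sum = 21
MAE = 21/6 = 7/2

7/2


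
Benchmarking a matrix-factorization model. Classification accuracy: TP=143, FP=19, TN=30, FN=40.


Accuracy = (TP+TN)/(TP+TN+FP+FN)
= (143+30)/(232)
= 173/232 = 74.57%

74.57%


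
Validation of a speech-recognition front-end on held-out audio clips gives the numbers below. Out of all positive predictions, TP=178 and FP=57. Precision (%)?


Precision = TP/(TP+FP)
= 178/(178+57)
= 178/235 = 75.74%

75.74%


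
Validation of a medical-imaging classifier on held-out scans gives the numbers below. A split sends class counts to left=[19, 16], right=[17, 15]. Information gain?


Parent = [36, 31], H_parent = 0.996
H_left = 0.9947 (n=35), H_right = 0.9972 (n=32)
H_children = (35/67)·0.9947 + (32/67)·0.9972 = 0.9959
IG = 0.996 - 0.9959 = 0.0001

0.0001


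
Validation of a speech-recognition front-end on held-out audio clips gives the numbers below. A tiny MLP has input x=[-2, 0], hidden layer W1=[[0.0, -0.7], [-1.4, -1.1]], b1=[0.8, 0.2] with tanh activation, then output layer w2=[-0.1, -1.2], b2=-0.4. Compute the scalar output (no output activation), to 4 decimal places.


z1[0] = (0.0)·(-2) + (-0.7)·(0) + 0.8 = 0.8
z1[1] = (-1.4)·(-2) + (-1.1)·(0) + 0.2 = 3.0
h = tanh(z1) = [0.664, 0.9951]
output = (-0.1)·(0.664) + (-1.2)·(0.9951) - 0.4 = -1.6605

-1.6605
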